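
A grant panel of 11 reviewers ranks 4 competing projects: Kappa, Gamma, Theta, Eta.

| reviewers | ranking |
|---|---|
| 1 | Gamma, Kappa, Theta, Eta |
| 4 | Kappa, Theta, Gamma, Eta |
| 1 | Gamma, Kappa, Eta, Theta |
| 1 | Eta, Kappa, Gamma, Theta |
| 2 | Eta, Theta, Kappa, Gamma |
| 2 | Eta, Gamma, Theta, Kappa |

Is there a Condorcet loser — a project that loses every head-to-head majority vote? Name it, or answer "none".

Pairwise majorities:
Kappa vs Gamma: Kappa wins 7–4.
Kappa vs Theta: 7 to 4, Kappa.
Kappa vs Eta: Kappa, 6–5.
Gamma vs Theta: Gamma is ranked higher on 1+1+1+2 = 5 ballots, Theta on 6. Theta wins 6–5.
Gamma vs Eta: Gamma is ranked higher on 1+4+1 = 6 ballots, Eta on 5. Gamma wins 6–5.
Theta vs Eta: 1+4 = 5 for Theta, 6 for Eta — Eta by 6–5.
No project is winless: Kappa beats Gamma; Gamma beats Eta; Theta beats Gamma; Eta beats Theta. There is no Condorcet loser.

none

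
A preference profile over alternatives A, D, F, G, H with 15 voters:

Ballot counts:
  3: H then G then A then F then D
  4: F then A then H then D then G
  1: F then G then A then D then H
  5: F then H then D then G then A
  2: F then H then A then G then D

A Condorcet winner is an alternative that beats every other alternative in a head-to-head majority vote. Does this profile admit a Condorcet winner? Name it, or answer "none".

Pairwise majorities:
A vs D: 10 to 5, A.
A vs F: A preferred on 3 ballots; F wins 12–3.
A vs G: A preferred on 4+2 = 6 ballots; G wins 9–6.
A vs H: A preferred on 4+1 = 5 ballots; H wins 10–5.
D vs F: 0 to 15, F.
D vs G: D preferred on 4+5 = 9 ballots; D wins 9–6.
D vs H: 1 for D, 14 for H — H by 14–1.
F vs G: 4+1+5+2 = 12 for F, 3 for G — F by 12–3.
F vs H: 4+1+5+2 = 12 for F, 3 for H — F by 12–3.
G vs H: G is ranked higher on 1 ballot, H on 14. H wins 14–1.
F wins every pairwise contest, so F is the Condorcet winner.

F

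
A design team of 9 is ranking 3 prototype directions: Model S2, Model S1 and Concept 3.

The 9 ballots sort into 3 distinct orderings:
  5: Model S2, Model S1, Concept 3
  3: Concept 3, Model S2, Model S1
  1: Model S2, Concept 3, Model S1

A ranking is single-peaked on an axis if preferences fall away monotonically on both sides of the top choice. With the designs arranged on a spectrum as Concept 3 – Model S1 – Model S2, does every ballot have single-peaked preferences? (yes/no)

no

Axis positions: Concept 3=1, Model S1=2, Model S2=3.
Type 1 (peak Model S2 at position 3): ranking walks positions 3-2-1, expanding outward from the peak — single-peaked.
Type 2: ranking walks positions 1-3-2; Model S2 is ranked above Model S1 even though Model S1 lies between Model S2 and the peak Concept 3 on the axis — preferences dip and rise again. Not single-peaked.
Type 3: ranking walks positions 3-1-2; Concept 3 is ranked above Model S1 even though Model S1 lies between Concept 3 and the peak Model S2 on the axis — preferences dip and rise again. Not single-peaked.
Type 2 violates single-peakedness, so the profile is not single-peaked on this axis.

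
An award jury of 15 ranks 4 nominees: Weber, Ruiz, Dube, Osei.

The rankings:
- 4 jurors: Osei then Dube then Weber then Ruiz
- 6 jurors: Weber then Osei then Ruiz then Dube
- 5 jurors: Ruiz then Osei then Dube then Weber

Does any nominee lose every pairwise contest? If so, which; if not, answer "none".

none

Head-to-head results (15 jurors):
Weber–Ruiz: Weber 10–5.
Weber vs Dube: Dube, 9–6.
Weber–Osei: Osei 9–6.
Ruiz vs Dube: Ruiz, 11–4.
Ruiz vs Osei: Osei wins 10–5.
Dube–Osei: Osei 15–0.
Each nominee has at least one pairwise win (Weber beats Ruiz; Ruiz beats Dube; Dube beats Weber; Osei beats Weber) — no Condorcet loser.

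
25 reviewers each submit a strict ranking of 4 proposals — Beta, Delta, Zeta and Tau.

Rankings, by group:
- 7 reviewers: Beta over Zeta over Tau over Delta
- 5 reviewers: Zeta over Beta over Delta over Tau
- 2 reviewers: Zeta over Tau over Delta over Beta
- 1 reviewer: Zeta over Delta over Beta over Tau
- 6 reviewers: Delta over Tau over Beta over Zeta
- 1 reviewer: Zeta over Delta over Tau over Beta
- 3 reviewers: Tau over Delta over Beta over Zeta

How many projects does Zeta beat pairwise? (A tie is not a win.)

Zeta against each rival (25 reviewers):
Zeta–Beta: Beta 16–9.
Zeta–Delta: Zeta 16–9.
Zeta vs Tau: 7+5+2+1+1 = 16 for Zeta, 9 for Tau — Zeta by 16–9.
Zeta beats Delta, Tau; loses to Beta — 2 pairwise wins.

2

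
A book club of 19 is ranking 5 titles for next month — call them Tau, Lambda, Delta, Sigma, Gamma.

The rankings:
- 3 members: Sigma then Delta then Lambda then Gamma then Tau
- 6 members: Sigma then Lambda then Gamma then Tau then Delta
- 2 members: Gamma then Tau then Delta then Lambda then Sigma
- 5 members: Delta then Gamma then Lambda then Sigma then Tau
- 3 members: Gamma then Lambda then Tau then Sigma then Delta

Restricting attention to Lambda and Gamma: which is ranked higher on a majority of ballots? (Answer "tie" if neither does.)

Ballots ranking Lambda above Gamma: 3 + 6 = 9.
Ballots ranking Gamma above Lambda: 19 − 9 = 10.
Gamma wins the head-to-head 10–9.

Gamma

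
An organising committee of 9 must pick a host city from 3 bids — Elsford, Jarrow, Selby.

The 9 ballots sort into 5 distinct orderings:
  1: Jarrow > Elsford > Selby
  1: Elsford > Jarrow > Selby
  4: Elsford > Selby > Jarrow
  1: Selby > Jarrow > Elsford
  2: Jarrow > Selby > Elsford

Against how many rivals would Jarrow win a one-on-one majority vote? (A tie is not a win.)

0

Jarrow against each rival (9 organisers):
Jarrow vs Elsford: 1+1+2 = 4 for Jarrow, 5 for Elsford — Elsford by 5–4.
Jarrow vs Selby: Jarrow is ranked higher on 1+1+2 = 4 ballots, Selby on 5. Selby wins 5–4.
Jarrow beats no one; loses to Elsford, Selby — 0 pairwise wins.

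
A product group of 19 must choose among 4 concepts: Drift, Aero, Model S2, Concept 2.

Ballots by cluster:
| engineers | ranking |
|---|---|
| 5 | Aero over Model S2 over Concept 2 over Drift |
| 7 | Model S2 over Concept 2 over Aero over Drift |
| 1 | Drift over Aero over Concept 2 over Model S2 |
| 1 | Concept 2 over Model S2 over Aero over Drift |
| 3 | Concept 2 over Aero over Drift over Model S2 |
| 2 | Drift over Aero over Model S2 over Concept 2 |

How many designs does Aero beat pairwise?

Aero against each rival (19 engineers):
Aero–Drift: Aero 16–3.
Aero vs Model S2: Aero, 11–8.
Aero vs Concept 2: 8 to 11, Concept 2.
Aero beats Drift, Model S2; loses to Concept 2 — 2 pairwise wins.

2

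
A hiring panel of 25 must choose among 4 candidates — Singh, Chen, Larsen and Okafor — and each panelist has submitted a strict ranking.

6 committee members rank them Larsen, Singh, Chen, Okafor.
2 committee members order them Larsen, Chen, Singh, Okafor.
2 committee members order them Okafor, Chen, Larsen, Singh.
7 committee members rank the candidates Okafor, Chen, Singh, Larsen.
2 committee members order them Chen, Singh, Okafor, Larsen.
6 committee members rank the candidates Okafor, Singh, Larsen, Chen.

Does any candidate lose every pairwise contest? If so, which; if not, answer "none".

Pairwise majorities:
Singh vs Chen: 6+6 = 12 for Singh, 13 for Chen — Chen by 13–12.
Singh vs Larsen: 7+2+6 = 15 for Singh, 10 for Larsen — Singh by 15–10.
Singh vs Okafor: Okafor wins 15–10.
Chen vs Larsen: Larsen wins 14–11.
Chen–Okafor: Okafor 15–10.
Larsen vs Okafor: Okafor wins 17–8.
Each candidate has at least one pairwise win (Singh beats Larsen; Chen beats Singh; Larsen beats Chen; Okafor beats Singh) — no Condorcet loser.

none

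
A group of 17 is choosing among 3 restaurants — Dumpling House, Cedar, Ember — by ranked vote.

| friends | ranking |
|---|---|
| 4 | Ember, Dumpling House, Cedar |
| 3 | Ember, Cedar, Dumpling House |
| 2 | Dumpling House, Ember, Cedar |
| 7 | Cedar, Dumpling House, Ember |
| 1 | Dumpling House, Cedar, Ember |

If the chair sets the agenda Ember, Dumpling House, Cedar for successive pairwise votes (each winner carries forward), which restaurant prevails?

Cedar

Round 1: Ember vs Dumpling House — 7–10, Dumpling House advances.
Round 2: Dumpling House vs Cedar — 7–10, Cedar advances.
Cedar survives the agenda.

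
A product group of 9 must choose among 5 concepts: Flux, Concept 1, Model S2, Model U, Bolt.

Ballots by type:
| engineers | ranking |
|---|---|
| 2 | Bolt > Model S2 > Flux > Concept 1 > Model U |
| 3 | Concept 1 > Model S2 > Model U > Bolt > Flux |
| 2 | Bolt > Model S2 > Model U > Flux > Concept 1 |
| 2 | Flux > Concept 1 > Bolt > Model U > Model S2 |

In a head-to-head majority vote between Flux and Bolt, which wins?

Bolt

Ballots ranking Flux above Bolt: 2.
Ballots ranking Bolt above Flux: 9 − 2 = 7.
Bolt wins the head-to-head 7–2.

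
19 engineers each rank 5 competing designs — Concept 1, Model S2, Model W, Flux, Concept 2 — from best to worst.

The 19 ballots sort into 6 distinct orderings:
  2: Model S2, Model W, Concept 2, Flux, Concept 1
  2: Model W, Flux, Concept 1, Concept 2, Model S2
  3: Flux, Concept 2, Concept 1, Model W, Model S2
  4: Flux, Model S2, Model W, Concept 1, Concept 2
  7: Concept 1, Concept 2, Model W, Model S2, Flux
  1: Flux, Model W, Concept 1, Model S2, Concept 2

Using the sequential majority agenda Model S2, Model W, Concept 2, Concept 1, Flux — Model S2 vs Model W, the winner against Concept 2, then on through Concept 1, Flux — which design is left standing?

Flux

Round 1: Model S2 vs Model W — 6–13, Model W advances.
Round 2: Model W vs Concept 2 — 9–10, Concept 2 advances.
Round 3: Concept 2 vs Concept 1 — 5–14, Concept 1 advances.
Round 4: Concept 1 vs Flux — 7–12, Flux advances.
Flux survives the agenda.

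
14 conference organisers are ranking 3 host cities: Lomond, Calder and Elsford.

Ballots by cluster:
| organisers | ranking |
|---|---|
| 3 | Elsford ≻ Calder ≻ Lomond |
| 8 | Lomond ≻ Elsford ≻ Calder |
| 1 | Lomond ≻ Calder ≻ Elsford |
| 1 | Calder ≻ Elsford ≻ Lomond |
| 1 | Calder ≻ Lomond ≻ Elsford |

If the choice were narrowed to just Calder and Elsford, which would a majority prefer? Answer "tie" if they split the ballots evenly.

Elsford

Ballots ranking Calder above Elsford: 1 + 1 + 1 = 3.
Ballots ranking Elsford above Calder: 14 − 3 = 11.
Elsford wins the head-to-head 11–3.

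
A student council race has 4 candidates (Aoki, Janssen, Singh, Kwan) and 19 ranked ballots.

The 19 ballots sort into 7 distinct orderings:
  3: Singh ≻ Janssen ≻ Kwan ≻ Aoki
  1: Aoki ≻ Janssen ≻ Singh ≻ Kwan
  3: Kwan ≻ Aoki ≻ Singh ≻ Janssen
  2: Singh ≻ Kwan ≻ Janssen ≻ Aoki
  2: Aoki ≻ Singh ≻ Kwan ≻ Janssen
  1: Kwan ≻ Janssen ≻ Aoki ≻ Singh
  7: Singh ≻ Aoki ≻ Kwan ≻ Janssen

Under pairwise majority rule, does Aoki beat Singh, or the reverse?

Singh

Ballots ranking Aoki above Singh: 1 + 3 + 2 + 1 = 7.
Ballots ranking Singh above Aoki: 19 − 7 = 12.
Singh wins the head-to-head 12–7.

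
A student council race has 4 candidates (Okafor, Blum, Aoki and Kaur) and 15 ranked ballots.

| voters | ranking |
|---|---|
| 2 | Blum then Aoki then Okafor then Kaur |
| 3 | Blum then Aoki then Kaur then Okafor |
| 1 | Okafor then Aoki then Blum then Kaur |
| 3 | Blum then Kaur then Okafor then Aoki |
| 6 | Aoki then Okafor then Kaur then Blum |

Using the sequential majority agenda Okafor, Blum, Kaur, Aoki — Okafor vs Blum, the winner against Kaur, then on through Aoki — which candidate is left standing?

Blum

Round 1: Okafor vs Blum — 7–8, Blum advances.
Round 2: Blum vs Kaur — 9–6, Blum advances.
Round 3: Blum vs Aoki — 8–7, Blum advances.
The agenda winner is Blum.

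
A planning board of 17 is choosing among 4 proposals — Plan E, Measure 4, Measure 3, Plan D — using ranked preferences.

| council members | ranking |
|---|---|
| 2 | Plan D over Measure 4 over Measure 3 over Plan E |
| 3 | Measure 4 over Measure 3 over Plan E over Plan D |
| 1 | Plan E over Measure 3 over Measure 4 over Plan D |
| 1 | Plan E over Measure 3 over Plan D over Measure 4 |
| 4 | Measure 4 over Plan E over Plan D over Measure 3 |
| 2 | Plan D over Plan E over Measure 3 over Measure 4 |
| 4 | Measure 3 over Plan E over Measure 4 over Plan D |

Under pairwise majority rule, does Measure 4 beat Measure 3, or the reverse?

Measure 4

Ballots ranking Measure 4 above Measure 3: 2 + 3 + 4 = 9.
Ballots ranking Measure 3 above Measure 4: 17 − 9 = 8.
Measure 4 wins the head-to-head 9–8.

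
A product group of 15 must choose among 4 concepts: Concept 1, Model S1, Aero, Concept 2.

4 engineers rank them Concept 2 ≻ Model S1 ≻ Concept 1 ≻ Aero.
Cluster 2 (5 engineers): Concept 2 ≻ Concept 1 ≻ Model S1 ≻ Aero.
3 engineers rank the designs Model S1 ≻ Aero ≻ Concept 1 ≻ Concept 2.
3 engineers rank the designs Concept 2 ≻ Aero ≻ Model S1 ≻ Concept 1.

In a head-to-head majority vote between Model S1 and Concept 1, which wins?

Model S1

Ballots ranking Model S1 above Concept 1: 4 + 3 + 3 = 10.
Ballots ranking Concept 1 above Model S1: 15 − 10 = 5.
Model S1 wins the head-to-head 10–5.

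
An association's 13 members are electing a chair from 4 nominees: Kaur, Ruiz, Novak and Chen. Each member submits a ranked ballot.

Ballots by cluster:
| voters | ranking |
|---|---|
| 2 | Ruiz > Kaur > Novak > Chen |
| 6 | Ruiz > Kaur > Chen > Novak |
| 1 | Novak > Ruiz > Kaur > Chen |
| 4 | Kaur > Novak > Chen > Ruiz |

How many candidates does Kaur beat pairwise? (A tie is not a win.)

2

Kaur against each rival (13 voters):
Kaur–Ruiz: Ruiz 9–4.
Kaur vs Novak: Kaur wins 12–1.
Kaur vs Chen: Kaur, 13–0.
Kaur beats Novak, Chen; loses to Ruiz — 2 pairwise wins.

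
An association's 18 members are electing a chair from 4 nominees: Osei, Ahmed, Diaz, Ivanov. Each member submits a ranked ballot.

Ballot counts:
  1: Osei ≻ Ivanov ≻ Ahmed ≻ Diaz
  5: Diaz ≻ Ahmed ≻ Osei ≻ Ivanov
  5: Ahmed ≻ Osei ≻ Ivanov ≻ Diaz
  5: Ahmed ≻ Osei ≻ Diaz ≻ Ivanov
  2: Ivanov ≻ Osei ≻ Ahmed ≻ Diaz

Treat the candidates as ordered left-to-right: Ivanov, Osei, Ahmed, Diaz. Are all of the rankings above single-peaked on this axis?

yes

Axis positions: Ivanov=1, Osei=2, Ahmed=3, Diaz=4.
Cluster 1 (peak Osei at position 2): ranking walks positions 2-1-3-4, expanding outward from the peak — single-peaked.
Cluster 2 (peak Diaz at position 4): ranking walks positions 4-3-2-1, expanding outward from the peak — single-peaked.
Cluster 3 (peak Ahmed at position 3): ranking walks positions 3-2-1-4, expanding outward from the peak — single-peaked.
Cluster 4 (peak Ahmed at position 3): ranking walks positions 3-2-4-1, expanding outward from the peak — single-peaked.
Cluster 5 (peak Ivanov at position 1): ranking walks positions 1-2-3-4, expanding outward from the peak — single-peaked.
Every ranking is single-peaked on this axis.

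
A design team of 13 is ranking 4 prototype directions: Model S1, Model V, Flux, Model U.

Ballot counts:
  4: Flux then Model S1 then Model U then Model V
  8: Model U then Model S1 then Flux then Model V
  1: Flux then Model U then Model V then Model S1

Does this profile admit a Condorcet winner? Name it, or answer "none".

Head-to-head results (13 engineers):
Model S1 vs Model V: Model S1, 12–1.
Model S1–Flux: Model S1 8–5.
Model S1 vs Model U: Model U, 9–4.
Model V–Flux: Flux 13–0.
Model V vs Model U: Model U, 13–0.
Flux vs Model U: Model U, 8–5.
Model U defeats every rival head-to-head and is the Condorcet winner.

Model U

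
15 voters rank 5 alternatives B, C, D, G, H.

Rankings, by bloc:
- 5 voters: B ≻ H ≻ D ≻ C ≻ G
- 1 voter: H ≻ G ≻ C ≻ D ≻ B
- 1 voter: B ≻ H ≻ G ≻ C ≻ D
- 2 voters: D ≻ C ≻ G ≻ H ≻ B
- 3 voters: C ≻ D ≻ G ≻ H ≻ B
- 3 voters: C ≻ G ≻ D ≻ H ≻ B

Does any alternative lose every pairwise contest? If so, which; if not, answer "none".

B

Pairwise majorities:
B vs C: B is ranked higher on 5+1 = 6 ballots, C on 9. C wins 9–6.
B vs D: D wins 9–6.
B vs G: B is ranked higher on 5+1 = 6 ballots, G on 9. G wins 9–6.
B vs H: H, 9–6.
C vs D: C preferred on 1+1+3+3 = 8 ballots; C wins 8–7.
C vs G: C is ranked higher on 5+2+3+3 = 13 ballots, G on 2. C wins 13–2.
C vs H: 2+3+3 = 8 for C, 7 for H — C by 8–7.
D vs G: 5+2+3 = 10 for D, 5 for G — D by 10–5.
D vs H: 2+3+3 = 8 for D, 7 for H — D by 8–7.
G vs H: G is ranked higher on 2+3+3 = 8 ballots, H on 7. G wins 8–7.
B is beaten in every head-to-head and is the Condorcet loser.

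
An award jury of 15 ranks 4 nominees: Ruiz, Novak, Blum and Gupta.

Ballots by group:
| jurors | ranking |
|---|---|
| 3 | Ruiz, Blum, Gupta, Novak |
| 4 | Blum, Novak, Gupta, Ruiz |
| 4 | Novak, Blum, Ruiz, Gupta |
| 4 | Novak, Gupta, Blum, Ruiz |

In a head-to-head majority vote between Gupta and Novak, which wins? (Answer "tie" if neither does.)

Novak

Ballots ranking Gupta above Novak: 3.
Ballots ranking Novak above Gupta: 15 − 3 = 12.
Novak wins the head-to-head 12–3.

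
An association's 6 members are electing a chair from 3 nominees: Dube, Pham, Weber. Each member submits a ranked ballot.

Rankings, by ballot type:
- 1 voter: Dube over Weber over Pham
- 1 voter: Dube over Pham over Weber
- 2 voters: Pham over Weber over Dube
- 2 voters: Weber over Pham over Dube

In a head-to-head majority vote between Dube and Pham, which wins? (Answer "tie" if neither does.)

Ballots ranking Dube above Pham: 1 + 1 = 2.
Ballots ranking Pham above Dube: 6 − 2 = 4.
Pham wins the head-to-head 4–2.

Pham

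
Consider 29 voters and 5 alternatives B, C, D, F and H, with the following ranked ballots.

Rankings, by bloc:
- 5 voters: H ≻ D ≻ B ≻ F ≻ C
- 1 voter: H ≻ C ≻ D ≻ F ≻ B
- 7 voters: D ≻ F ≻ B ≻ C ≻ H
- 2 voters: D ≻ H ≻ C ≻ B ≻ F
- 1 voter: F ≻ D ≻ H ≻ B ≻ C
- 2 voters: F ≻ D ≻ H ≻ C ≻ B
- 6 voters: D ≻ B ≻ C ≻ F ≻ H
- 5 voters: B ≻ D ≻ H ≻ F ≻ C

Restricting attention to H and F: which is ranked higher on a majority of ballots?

F

Ballots ranking H above F: 5 + 1 + 2 + 5 = 13.
Ballots ranking F above H: 29 − 13 = 16.
F wins the head-to-head 16–13.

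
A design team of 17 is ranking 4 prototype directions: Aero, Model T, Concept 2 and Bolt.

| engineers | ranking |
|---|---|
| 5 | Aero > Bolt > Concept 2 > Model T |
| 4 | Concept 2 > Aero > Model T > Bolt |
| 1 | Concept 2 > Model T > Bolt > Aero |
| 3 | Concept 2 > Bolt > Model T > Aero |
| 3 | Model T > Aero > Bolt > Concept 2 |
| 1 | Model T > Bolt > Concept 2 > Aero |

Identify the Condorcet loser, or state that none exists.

none

Pairwise majorities:
Aero vs Model T: Aero, 9–8.
Aero vs Concept 2: Concept 2 wins 9–8.
Aero vs Bolt: Aero wins 12–5.
Model T vs Concept 2: 3+1 = 4 for Model T, 13 for Concept 2 — Concept 2 by 13–4.
Model T vs Bolt: Model T is ranked higher on 4+1+3+1 = 9 ballots, Bolt on 8. Model T wins 9–8.
Concept 2 vs Bolt: Bolt wins 9–8.
Every design wins at least one matchup (Aero beats Model T; Model T beats Bolt; Concept 2 beats Aero; Bolt beats Concept 2), so there is no Condorcet loser.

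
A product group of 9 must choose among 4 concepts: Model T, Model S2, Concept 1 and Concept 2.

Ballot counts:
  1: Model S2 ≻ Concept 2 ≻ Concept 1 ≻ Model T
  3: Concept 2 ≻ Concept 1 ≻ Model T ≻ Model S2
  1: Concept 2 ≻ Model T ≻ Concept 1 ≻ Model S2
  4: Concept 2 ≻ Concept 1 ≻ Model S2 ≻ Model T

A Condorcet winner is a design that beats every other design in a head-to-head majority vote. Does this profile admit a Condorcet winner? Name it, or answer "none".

Concept 2

Pairwise majorities:
Model T vs Model S2: Model T is ranked higher on 3+1 = 4 ballots, Model S2 on 5. Model S2 wins 5–4.
Model T vs Concept 1: 1 for Model T, 8 for Concept 1 — Concept 1 by 8–1.
Model T vs Concept 2: Model T preferred on 0 ballots; Concept 2 wins 9–0.
Model S2 vs Concept 1: Model S2 preferred on 1 ballot; Concept 1 wins 8–1.
Model S2 vs Concept 2: Model S2 preferred on 1 ballot; Concept 2 wins 8–1.
Concept 1 vs Concept 2: 0 for Concept 1, 9 for Concept 2 — Concept 2 by 9–0.
Only Concept 2 has no losses; Concept 2 is the Condorcet winner.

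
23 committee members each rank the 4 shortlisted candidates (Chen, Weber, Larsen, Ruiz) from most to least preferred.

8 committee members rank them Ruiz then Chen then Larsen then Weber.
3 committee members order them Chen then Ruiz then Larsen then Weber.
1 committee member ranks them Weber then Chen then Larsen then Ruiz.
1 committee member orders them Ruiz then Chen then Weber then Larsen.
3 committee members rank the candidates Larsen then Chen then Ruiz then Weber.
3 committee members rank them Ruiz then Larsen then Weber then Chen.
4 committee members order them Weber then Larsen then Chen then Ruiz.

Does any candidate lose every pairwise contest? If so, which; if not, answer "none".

Weber

Head-to-head results (23 committee members):
Chen vs Weber: Chen wins 15–8.
Chen–Larsen: Chen 13–10.
Chen vs Ruiz: 3+1+3+4 = 11 for Chen, 12 for Ruiz — Ruiz by 12–11.
Weber vs Larsen: 6 to 17, Larsen.
Weber vs Ruiz: Ruiz, 18–5.
Larsen vs Ruiz: Ruiz wins 15–8.
Weber is beaten in every head-to-head and is the Condorcet loser.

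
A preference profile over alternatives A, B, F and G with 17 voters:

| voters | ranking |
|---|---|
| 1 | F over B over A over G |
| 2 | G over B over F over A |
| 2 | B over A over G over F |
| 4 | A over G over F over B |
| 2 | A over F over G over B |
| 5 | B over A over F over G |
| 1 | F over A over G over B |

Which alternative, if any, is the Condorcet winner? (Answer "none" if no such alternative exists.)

Pairwise majorities:
A vs B: A is ranked higher on 4+2+1 = 7 ballots, B on 10. B wins 10–7.
A vs F: A preferred on 2+4+2+5 = 13 ballots; A wins 13–4.
A vs G: 1+2+4+2+5+1 = 15 for A, 2 for G — A by 15–2.
B vs F: 9 to 8, B.
B vs G: 1+2+5 = 8 for B, 9 for G — G by 9–8.
F vs G: 9 to 8, F.
Each alternative drops at least one matchup (A loses to B; B loses to G; F loses to A; G loses to A); the cycle A beats G beats B beats A rules out a Condorcet winner.

none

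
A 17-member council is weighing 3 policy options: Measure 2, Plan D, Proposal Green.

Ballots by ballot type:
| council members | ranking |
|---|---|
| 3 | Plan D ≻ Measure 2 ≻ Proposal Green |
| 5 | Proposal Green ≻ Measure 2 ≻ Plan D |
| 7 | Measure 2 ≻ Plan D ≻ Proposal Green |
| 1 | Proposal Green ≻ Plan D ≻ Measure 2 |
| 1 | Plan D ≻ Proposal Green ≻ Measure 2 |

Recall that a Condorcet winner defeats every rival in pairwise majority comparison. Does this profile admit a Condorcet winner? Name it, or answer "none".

Check each pair by majority over 17 ballots:
Measure 2 vs Plan D: Measure 2, 12–5.
Measure 2–Proposal Green: Measure 2 10–7.
Plan D vs Proposal Green: Plan D wins 11–6.
Measure 2 defeats every rival head-to-head and is the Condorcet winner.

Measure 2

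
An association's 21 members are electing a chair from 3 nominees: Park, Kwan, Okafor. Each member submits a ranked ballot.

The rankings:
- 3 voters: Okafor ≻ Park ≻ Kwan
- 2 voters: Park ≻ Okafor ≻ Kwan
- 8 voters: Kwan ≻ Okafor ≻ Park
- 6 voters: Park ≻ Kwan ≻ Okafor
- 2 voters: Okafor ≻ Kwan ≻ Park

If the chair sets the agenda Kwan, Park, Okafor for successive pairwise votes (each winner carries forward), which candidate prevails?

Okafor

Round 1: Kwan vs Park — 10–11, Park advances.
Round 2: Park vs Okafor — 8–13, Okafor advances.
Okafor survives the agenda.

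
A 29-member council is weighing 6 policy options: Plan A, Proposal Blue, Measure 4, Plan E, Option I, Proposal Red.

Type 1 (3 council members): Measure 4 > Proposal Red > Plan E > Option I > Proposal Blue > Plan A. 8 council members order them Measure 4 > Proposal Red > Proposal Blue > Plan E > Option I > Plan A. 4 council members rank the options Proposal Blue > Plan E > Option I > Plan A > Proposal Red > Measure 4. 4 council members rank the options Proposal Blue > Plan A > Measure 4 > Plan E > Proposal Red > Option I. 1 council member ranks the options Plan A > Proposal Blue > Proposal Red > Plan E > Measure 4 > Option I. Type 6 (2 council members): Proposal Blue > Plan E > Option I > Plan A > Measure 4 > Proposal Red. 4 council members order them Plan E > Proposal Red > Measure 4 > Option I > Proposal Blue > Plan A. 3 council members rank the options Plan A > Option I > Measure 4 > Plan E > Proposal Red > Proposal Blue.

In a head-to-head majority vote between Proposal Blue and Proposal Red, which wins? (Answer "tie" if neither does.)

Proposal Red

Ballots ranking Proposal Blue above Proposal Red: 4 + 4 + 1 + 2 = 11.
Ballots ranking Proposal Red above Proposal Blue: 29 − 11 = 18.
Proposal Red wins the head-to-head 18–11.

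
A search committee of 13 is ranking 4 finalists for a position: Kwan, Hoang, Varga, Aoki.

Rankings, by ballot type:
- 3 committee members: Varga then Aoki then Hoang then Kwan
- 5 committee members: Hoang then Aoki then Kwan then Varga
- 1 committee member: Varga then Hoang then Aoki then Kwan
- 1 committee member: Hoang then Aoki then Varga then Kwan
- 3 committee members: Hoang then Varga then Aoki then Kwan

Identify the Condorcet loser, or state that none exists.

Head-to-head results (13 committee members):
Kwan vs Hoang: 0 for Kwan, 13 for Hoang — Hoang by 13–0.
Kwan vs Varga: Kwan is ranked higher on 5 ballots, Varga on 8. Varga wins 8–5.
Kwan vs Aoki: Aoki, 13–0.
Hoang–Varga: Hoang 9–4.
Hoang–Aoki: Hoang 10–3.
Varga vs Aoki: 7 to 6, Varga.
Kwan is beaten in every head-to-head and is the Condorcet loser.

Kwan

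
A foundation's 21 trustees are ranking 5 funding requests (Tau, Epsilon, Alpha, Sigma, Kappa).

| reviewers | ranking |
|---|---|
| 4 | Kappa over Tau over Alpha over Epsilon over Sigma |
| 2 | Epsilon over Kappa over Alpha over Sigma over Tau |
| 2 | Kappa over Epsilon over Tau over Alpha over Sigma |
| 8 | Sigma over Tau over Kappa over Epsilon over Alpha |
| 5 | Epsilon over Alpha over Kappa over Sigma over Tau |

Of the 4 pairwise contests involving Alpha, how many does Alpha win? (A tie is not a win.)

Alpha against each rival (21 reviewers):
Alpha vs Tau: Tau wins 14–7.
Alpha vs Epsilon: 4 for Alpha, 17 for Epsilon — Epsilon by 17–4.
Alpha vs Sigma: Alpha is ranked higher on 4+2+2+5 = 13 ballots, Sigma on 8. Alpha wins 13–8.
Alpha vs Kappa: Kappa wins 16–5.
Alpha beats Sigma; loses to Tau, Epsilon, Kappa — 1 pairwise win.

1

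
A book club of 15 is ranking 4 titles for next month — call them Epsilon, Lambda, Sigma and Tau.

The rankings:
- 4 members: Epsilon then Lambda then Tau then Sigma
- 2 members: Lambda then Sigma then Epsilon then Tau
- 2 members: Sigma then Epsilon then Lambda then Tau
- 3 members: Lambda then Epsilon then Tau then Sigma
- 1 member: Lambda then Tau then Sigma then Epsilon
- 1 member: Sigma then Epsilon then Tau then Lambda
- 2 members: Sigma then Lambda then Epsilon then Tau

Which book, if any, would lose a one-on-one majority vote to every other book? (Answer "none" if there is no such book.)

none

Pairwise majorities:
Epsilon vs Lambda: Epsilon preferred on 4+2+1 = 7 ballots; Lambda wins 8–7.
Epsilon vs Sigma: Sigma, 8–7.
Epsilon vs Tau: Epsilon wins 14–1.
Lambda–Sigma: Lambda 10–5.
Lambda vs Tau: Lambda, 14–1.
Sigma vs Tau: Tau, 8–7.
Each book has at least one pairwise win (Epsilon beats Tau; Lambda beats Epsilon; Sigma beats Epsilon; Tau beats Sigma) — no Condorcet loser.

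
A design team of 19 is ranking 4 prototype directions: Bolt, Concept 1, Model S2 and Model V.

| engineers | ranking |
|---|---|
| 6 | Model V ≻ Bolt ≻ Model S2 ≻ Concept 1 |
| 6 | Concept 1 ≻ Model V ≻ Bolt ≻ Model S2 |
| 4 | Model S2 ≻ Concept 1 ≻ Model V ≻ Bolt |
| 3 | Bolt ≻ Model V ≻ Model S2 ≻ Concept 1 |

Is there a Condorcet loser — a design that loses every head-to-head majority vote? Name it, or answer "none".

none

Head-to-head results (19 engineers):
Bolt vs Concept 1: Bolt is ranked higher on 6+3 = 9 ballots, Concept 1 on 10. Concept 1 wins 10–9.
Bolt vs Model S2: Bolt is ranked higher on 6+6+3 = 15 ballots, Model S2 on 4. Bolt wins 15–4.
Bolt vs Model V: Model V, 16–3.
Concept 1 vs Model S2: Concept 1 preferred on 6 ballots; Model S2 wins 13–6.
Concept 1–Model V: Concept 1 10–9.
Model S2 vs Model V: Model V, 15–4.
No design is winless: Bolt beats Model S2; Concept 1 beats Bolt; Model S2 beats Concept 1; Model V beats Bolt. There is no Condorcet loser.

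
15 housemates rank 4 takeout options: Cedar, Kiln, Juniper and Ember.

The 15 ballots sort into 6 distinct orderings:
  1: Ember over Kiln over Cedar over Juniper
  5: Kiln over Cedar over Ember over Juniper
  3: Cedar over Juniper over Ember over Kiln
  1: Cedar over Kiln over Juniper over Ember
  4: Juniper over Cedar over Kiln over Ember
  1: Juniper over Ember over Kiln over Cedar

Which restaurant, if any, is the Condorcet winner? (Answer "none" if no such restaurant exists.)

Cedar

Pairwise majorities:
Cedar–Kiln: Cedar 8–7.
Cedar vs Juniper: 10 to 5, Cedar.
Cedar vs Ember: Cedar preferred on 5+3+1+4 = 13 ballots; Cedar wins 13–2.
Kiln vs Juniper: 1+5+1 = 7 for Kiln, 8 for Juniper — Juniper by 8–7.
Kiln vs Ember: Kiln preferred on 5+1+4 = 10 ballots; Kiln wins 10–5.
Juniper vs Ember: Juniper, 9–6.
Cedar wins every pairwise contest, so Cedar is the Condorcet winner.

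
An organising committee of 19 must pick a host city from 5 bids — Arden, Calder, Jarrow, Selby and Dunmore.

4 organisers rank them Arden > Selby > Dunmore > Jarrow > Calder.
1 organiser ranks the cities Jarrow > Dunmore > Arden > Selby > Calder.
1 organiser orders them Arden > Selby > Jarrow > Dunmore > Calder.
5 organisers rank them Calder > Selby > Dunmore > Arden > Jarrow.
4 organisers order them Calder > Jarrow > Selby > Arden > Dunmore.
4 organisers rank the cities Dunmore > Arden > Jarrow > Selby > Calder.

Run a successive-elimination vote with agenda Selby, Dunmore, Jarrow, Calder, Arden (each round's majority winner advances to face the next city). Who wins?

Arden

Round 1: Selby vs Dunmore — 14–5, Selby advances.
Round 2: Selby vs Jarrow — 10–9, Selby advances.
Round 3: Selby vs Calder — 10–9, Selby advances.
Round 4: Selby vs Arden — 9–10, Arden advances.
The agenda winner is Arden.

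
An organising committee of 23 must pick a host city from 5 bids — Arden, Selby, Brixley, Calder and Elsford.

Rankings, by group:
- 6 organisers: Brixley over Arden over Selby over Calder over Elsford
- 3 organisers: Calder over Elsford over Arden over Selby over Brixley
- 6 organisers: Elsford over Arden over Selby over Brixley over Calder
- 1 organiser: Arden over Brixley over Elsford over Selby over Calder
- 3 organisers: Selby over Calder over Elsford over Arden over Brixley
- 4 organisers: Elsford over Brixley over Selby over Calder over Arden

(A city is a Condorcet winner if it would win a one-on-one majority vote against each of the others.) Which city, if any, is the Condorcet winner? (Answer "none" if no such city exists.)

Pairwise majorities:
Arden vs Selby: Arden preferred on 6+3+6+1 = 16 ballots; Arden wins 16–7.
Arden vs Brixley: Arden preferred on 3+6+1+3 = 13 ballots; Arden wins 13–10.
Arden vs Calder: 6+6+1 = 13 for Arden, 10 for Calder — Arden by 13–10.
Arden vs Elsford: Arden preferred on 6+1 = 7 ballots; Elsford wins 16–7.
Selby vs Brixley: Selby is ranked higher on 3+6+3 = 12 ballots, Brixley on 11. Selby wins 12–11.
Selby vs Calder: Selby preferred on 6+6+1+3+4 = 20 ballots; Selby wins 20–3.
Selby vs Elsford: 6+3 = 9 for Selby, 14 for Elsford — Elsford by 14–9.
Brixley vs Calder: 17 to 6, Brixley.
Brixley vs Elsford: Brixley is ranked higher on 6+1 = 7 ballots, Elsford on 16. Elsford wins 16–7.
Calder vs Elsford: Calder preferred on 6+3+3 = 12 ballots; Calder wins 12–11.
Every city loses at least once (Arden loses to Elsford; Selby loses to Arden; Brixley loses to Arden; Calder loses to Arden; Elsford loses to Calder). The majority relation contains the cycle Arden > Calder > Elsford > Arden, so there is no Condorcet winner.

none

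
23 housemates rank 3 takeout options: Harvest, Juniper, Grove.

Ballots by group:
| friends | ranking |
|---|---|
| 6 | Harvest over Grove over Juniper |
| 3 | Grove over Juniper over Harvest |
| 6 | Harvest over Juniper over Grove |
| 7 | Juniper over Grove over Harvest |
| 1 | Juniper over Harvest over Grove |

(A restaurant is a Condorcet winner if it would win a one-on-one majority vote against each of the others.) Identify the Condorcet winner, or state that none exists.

Pairwise majorities:
Harvest vs Juniper: Harvest is ranked higher on 6+6 = 12 ballots, Juniper on 11. Harvest wins 12–11.
Harvest vs Grove: 6+6+1 = 13 for Harvest, 10 for Grove — Harvest by 13–10.
Juniper vs Grove: 14 to 9, Juniper.
Harvest defeats every rival head-to-head and is the Condorcet winner.

Harvest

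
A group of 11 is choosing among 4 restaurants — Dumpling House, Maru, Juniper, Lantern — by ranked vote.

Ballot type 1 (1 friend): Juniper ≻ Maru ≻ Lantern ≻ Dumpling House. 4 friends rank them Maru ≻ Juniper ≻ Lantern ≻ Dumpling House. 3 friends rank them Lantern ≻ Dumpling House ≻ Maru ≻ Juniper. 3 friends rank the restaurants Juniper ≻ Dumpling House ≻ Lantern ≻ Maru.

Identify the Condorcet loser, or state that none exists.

none

Head-to-head results (11 friends):
Dumpling House vs Maru: 6 to 5, Dumpling House.
Dumpling House vs Juniper: Dumpling House is ranked higher on 3 ballots, Juniper on 8. Juniper wins 8–3.
Dumpling House vs Lantern: 3 for Dumpling House, 8 for Lantern — Lantern by 8–3.
Maru–Juniper: Maru 7–4.
Maru vs Lantern: Lantern wins 6–5.
Juniper vs Lantern: 8 to 3, Juniper.
No restaurant is winless: Dumpling House beats Maru; Maru beats Juniper; Juniper beats Dumpling House; Lantern beats Dumpling House. There is no Condorcet loser.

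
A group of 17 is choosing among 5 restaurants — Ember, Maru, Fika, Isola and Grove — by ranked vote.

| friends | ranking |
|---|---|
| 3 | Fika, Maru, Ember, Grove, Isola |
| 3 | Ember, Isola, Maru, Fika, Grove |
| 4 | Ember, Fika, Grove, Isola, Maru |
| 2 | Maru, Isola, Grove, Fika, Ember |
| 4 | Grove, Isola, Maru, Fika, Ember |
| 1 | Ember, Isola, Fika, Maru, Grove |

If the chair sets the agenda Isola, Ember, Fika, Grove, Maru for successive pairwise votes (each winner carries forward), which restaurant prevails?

Round 1: Isola vs Ember — 6–11, Ember advances.
Round 2: Ember vs Fika — 8–9, Fika advances.
Round 3: Fika vs Grove — 11–6, Fika advances.
Round 4: Fika vs Maru — 8–9, Maru advances.
Maru survives the agenda.

Maru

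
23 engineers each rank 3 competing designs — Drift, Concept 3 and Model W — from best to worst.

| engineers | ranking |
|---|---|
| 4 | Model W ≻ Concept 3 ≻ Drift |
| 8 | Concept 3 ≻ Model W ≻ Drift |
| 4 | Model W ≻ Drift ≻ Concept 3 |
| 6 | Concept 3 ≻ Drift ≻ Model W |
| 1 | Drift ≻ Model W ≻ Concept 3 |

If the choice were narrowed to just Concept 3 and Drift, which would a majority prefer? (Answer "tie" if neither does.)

Concept 3

Ballots ranking Concept 3 above Drift: 4 + 8 + 6 = 18.
Ballots ranking Drift above Concept 3: 23 − 18 = 5.
Concept 3 wins the head-to-head 18–5.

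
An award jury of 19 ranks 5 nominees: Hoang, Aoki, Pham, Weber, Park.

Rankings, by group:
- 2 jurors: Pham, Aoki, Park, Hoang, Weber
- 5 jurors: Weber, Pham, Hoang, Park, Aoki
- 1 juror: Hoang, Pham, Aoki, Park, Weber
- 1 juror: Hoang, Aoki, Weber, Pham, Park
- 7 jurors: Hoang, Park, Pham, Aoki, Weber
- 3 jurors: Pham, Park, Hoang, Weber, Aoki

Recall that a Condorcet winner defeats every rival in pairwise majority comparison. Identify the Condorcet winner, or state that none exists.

Pham

Pairwise majorities:
Hoang vs Aoki: Hoang, 17–2.
Hoang vs Pham: Pham, 10–9.
Hoang vs Weber: Hoang, 14–5.
Hoang vs Park: Hoang wins 14–5.
Aoki vs Pham: Pham wins 18–1.
Aoki vs Weber: Aoki wins 11–8.
Aoki vs Park: Park wins 15–4.
Pham–Weber: Pham 13–6.
Pham vs Park: Pham wins 12–7.
Weber vs Park: Park, 13–6.
Only Pham has no losses; Pham is the Condorcet winner.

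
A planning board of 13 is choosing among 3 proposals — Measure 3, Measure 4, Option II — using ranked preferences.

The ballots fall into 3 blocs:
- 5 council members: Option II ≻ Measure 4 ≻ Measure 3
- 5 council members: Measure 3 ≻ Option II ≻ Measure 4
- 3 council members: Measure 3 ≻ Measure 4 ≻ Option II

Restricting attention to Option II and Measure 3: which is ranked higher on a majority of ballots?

Ballots ranking Option II above Measure 3: 5.
Ballots ranking Measure 3 above Option II: 13 − 5 = 8.
Measure 3 wins the head-to-head 8–5.

Measure 3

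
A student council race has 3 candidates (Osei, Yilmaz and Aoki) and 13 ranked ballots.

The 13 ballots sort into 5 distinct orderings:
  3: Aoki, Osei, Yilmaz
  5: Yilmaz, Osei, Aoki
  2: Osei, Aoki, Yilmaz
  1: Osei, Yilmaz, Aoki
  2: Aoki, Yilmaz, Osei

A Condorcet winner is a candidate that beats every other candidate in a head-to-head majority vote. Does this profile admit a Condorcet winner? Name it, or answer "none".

Pairwise majorities:
Osei vs Yilmaz: 3+2+1 = 6 for Osei, 7 for Yilmaz — Yilmaz by 7–6.
Osei vs Aoki: Osei preferred on 5+2+1 = 8 ballots; Osei wins 8–5.
Yilmaz vs Aoki: Yilmaz is ranked higher on 5+1 = 6 ballots, Aoki on 7. Aoki wins 7–6.
Each candidate drops at least one matchup (Osei loses to Yilmaz; Yilmaz loses to Aoki; Aoki loses to Osei); the cycle Osei beats Aoki beats Yilmaz beats Osei rules out a Condorcet winner.

none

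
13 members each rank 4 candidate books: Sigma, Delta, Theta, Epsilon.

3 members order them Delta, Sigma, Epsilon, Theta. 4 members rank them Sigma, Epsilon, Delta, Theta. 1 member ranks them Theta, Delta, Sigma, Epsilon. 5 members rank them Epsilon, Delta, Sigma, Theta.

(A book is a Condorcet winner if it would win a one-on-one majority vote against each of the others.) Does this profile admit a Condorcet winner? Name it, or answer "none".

Pairwise majorities:
Sigma vs Delta: 4 for Sigma, 9 for Delta — Delta by 9–4.
Sigma vs Theta: 12 to 1, Sigma.
Sigma vs Epsilon: Sigma preferred on 3+4+1 = 8 ballots; Sigma wins 8–5.
Delta vs Theta: 12 to 1, Delta.
Delta vs Epsilon: 3+1 = 4 for Delta, 9 for Epsilon — Epsilon by 9–4.
Theta vs Epsilon: Theta preferred on 1 ballot; Epsilon wins 12–1.
No book is unbeaten: Sigma loses to Delta; Delta loses to Epsilon; Theta loses to Sigma; Epsilon loses to Sigma. In particular Sigma beats Epsilon beats Delta beats Sigma is a majority cycle — no Condorcet winner exists.

none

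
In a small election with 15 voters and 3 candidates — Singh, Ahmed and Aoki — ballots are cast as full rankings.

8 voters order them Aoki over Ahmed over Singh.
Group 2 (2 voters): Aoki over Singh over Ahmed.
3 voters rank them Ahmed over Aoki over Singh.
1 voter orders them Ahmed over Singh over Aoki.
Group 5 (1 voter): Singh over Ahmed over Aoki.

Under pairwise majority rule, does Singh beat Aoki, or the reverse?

Aoki

Ballots ranking Singh above Aoki: 1 + 1 = 2.
Ballots ranking Aoki above Singh: 15 − 2 = 13.
Aoki wins the head-to-head 13–2.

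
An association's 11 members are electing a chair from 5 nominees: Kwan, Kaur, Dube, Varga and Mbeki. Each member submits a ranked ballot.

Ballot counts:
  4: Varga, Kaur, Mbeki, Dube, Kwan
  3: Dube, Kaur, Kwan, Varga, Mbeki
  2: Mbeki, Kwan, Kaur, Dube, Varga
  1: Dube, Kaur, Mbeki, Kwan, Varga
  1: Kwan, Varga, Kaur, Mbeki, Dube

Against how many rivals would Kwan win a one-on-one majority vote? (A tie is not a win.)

Kwan against each rival (11 voters):
Kwan vs Kaur: 3 to 8, Kaur.
Kwan–Dube: Dube 8–3.
Kwan vs Varga: Kwan, 7–4.
Kwan vs Mbeki: Mbeki wins 7–4.
Kwan beats Varga; loses to Kaur, Dube, Mbeki — 1 pairwise win.

1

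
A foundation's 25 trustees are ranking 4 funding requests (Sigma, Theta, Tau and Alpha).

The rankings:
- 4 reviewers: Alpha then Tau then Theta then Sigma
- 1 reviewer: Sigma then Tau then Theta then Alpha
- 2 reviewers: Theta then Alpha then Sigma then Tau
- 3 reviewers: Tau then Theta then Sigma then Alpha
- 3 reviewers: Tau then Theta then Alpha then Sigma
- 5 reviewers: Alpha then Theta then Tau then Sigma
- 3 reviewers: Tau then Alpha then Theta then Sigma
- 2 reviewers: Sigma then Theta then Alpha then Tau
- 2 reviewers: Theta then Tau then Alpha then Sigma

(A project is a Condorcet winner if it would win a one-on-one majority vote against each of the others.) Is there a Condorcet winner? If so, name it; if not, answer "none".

none

Head-to-head results (25 reviewers):
Sigma vs Theta: Theta wins 22–3.
Sigma vs Tau: Tau wins 20–5.
Sigma–Alpha: Alpha 19–6.
Theta vs Tau: Tau wins 14–11.
Theta–Alpha: Theta 13–12.
Tau–Alpha: Alpha 13–12.
Each project drops at least one matchup (Sigma loses to Theta; Theta loses to Tau; Tau loses to Alpha; Alpha loses to Theta); the cycle Theta > Alpha > Tau > Theta rules out a Condorcet winner.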